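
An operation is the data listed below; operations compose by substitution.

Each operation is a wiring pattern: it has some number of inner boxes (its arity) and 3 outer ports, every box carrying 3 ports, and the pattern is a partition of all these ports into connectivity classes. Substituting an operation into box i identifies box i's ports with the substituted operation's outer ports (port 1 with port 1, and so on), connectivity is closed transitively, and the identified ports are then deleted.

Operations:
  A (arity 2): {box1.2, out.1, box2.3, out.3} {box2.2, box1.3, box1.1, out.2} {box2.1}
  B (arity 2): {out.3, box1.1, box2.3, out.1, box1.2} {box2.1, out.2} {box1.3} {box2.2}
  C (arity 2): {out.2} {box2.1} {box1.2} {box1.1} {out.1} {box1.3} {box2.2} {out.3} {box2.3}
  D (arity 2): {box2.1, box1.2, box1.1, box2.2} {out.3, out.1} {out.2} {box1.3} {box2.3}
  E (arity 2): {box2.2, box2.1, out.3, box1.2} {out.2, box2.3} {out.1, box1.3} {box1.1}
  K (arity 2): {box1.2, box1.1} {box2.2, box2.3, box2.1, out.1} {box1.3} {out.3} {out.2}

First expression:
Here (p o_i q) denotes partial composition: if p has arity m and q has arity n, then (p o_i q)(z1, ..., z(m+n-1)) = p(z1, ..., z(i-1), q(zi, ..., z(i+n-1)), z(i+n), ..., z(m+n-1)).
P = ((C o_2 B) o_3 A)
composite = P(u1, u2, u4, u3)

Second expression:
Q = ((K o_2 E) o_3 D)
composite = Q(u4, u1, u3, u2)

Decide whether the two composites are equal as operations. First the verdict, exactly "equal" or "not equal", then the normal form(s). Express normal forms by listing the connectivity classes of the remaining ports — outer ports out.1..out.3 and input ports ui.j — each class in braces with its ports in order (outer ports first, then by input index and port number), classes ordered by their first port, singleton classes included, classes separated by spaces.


Reducing the first expression gives {out.1} {out.2} {out.3} {u1.1} {u1.2} {u1.3} {u2.1, u2.2, u3.3, u4.2} {u2.3} {u3.1} {u3.2, u4.1, u4.3}
Reducing the second expression gives {out.1, u1.2, u1.3} {out.2} {out.3} {u1.1} {u2.1, u2.2, u3.1, u3.2} {u2.3} {u3.3} {u4.1, u4.2} {u4.3}
Different reductions; not equal.

not equal — first {out.1} {out.2} {out.3} {u1.1} {u1.2} {u1.3} {u2.1, u2.2, u3.3, u4.2} {u2.3} {u3.1} {u3.2, u4.1, u4.3}, second {out.1, u1.2, u1.3} {out.2} {out.3} {u1.1} {u2.1, u2.2, u3.1, u3.2} {u2.3} {u3.3} {u4.1, u4.2} {u4.3}


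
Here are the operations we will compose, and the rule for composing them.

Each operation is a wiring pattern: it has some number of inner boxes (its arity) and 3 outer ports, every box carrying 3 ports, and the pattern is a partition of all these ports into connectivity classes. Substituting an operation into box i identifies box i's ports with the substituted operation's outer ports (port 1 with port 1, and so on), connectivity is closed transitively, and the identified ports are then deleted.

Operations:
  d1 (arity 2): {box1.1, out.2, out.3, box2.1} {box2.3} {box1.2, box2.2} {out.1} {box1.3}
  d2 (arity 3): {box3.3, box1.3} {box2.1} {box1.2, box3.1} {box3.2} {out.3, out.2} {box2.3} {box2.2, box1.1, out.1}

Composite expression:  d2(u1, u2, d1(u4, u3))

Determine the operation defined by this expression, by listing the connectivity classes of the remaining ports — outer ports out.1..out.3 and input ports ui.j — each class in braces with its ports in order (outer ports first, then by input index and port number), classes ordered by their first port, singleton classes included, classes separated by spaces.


{out.1, u1.1, u2.2} {out.2, out.3} {u1.2} {u1.3, u3.1, u4.1} {u2.1} {u2.3} {u3.2, u4.2} {u3.3} {u4.3}


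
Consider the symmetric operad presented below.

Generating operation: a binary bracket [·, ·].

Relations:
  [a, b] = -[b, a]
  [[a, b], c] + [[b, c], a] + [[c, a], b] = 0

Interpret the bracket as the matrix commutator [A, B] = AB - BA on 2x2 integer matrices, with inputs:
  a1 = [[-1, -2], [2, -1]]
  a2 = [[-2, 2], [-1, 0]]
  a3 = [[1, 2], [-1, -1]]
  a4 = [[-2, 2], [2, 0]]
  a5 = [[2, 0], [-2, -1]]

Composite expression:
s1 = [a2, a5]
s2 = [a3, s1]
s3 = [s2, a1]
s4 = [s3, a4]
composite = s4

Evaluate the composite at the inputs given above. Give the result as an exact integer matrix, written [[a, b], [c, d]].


[[0, 368], [-368, 0]]

[a2, a5] = [[-4, -6], [-7, 4]]
[a3, [a2, a5]] = [[-20, 4], [22, 20]]
[[a3, [a2, a5]], a1] = [[52, 80], [80, -52]]
[[[a3, [a2, a5]], a1], a4] = [[0, 368], [-368, 0]]


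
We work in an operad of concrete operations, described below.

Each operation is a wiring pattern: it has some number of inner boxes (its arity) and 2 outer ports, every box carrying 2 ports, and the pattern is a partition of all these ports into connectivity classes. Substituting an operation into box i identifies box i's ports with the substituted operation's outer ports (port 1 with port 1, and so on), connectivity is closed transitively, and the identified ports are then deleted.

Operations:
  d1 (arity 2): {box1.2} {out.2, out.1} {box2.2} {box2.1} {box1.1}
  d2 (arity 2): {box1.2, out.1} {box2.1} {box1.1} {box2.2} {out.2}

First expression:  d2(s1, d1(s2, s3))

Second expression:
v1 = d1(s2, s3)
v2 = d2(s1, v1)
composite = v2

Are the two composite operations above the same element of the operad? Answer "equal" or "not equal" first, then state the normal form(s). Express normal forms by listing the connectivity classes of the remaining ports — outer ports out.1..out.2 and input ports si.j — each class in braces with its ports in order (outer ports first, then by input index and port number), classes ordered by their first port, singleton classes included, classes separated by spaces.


equal; the common form is {out.1, s1.2} {out.2} {s1.1} {s2.1} {s2.2} {s3.1} {s3.2}

The first expression, normalized: {out.1, s1.2} {out.2} {s1.1} {s2.1} {s2.2} {s3.1} {s3.2}
The second expression, normalized: {out.1, s1.2} {out.2} {s1.1} {s2.1} {s2.2} {s3.1} {s3.2}
Identical normal forms: equal.


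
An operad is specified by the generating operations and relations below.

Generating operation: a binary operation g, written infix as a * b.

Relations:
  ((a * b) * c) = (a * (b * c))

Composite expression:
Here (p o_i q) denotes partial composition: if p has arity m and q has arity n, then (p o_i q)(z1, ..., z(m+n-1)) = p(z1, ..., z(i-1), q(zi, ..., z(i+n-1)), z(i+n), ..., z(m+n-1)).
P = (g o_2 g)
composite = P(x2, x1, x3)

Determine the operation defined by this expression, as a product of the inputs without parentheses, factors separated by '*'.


x2 * x1 * x3

The g-tree's shape is irrelevant; the x-reading-order decides.
(x1 * x3) linearizes to x1 * x3
(x2 * (x1 * x3)) linearizes to x2 * x1 * x3


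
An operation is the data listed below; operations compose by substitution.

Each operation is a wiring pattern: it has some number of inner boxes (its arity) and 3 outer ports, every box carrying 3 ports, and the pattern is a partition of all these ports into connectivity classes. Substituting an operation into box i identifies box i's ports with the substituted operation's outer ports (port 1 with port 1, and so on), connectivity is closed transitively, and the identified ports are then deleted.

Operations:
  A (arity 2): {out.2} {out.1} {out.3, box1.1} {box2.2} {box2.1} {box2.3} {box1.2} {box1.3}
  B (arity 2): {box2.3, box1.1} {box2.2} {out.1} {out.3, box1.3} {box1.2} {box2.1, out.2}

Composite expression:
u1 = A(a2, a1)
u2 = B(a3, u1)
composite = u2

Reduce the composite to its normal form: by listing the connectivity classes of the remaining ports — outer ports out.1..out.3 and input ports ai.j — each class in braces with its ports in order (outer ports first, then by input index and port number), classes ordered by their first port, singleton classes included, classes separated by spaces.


Connectivity passes through glued B-boundaries; trace each wire chain.
composing A on (a2, a1), with out.j its own outer ports: {out.1} {out.2} {out.3, a2.1} {a1.1} {a1.2} {a1.3} {a2.2} {a2.3}
composing B on (a3, a2, a1), with out.j its own outer ports: {out.1} {out.2} {out.3, a3.3} {a1.1} {a1.2} {a1.3} {a2.1, a3.1} {a2.2} {a2.3} {a3.2}

{out.1} {out.2} {out.3, a3.3} {a1.1} {a1.2} {a1.3} {a2.1, a3.1} {a2.2} {a2.3} {a3.2}


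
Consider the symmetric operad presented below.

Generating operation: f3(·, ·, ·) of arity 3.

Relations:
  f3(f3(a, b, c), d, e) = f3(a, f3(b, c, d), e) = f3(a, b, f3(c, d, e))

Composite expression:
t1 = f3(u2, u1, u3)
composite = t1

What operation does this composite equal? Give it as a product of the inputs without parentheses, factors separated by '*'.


All parenthesizations of f3 agree; list the u-inputs left to right.
f3(u2, u1, u3) unparenthesizes to u2 * u1 * u3

u2 * u1 * u3


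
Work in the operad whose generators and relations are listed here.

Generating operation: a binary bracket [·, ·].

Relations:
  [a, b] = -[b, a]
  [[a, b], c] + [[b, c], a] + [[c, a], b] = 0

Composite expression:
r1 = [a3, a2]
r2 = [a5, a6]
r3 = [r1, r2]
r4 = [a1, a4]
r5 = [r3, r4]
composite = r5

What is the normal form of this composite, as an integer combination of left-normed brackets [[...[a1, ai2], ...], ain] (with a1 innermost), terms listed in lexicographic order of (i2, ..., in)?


[[[[[a1, a4], a2], a3], a5], a6] - [[[[[a1, a4], a2], a3], a6], a5] - [[[[[a1, a4], a3], a2], a5], a6] + [[[[[a1, a4], a3], a2], a6], a5] - [[[[[a1, a4], a5], a6], a2], a3] + [[[[[a1, a4], a5], a6], a3], a2] + [[[[[a1, a4], a6], a5], a2], a3] - [[[[[a1, a4], a6], a5], a3], a2]

Skip Jacobi rewriting: expand, keep a1-initial words, read off terms.
Composite bracket: [[[a3, a2], [a5, a6]], [a1, a4]]
Applying ab - ba throughout gives 32 signed words (2^5 = 32).
Words beginning with a1 determine it all:
  word a1a4a2a3a5a6 has sign +1, contributing +[[[[[a1, a4], a2], a3], a5], a6]
  word a1a4a2a3a6a5 has sign -1, contributing -[[[[[a1, a4], a2], a3], a6], a5]
  word a1a4a3a2a5a6 has sign -1, contributing -[[[[[a1, a4], a3], a2], a5], a6]
  word a1a4a3a2a6a5 has sign +1, contributing +[[[[[a1, a4], a3], a2], a6], a5]
  word a1a4a5a6a2a3 has sign -1, contributing -[[[[[a1, a4], a5], a6], a2], a3]
  word a1a4a5a6a3a2 has sign +1, contributing +[[[[[a1, a4], a5], a6], a3], a2]
  word a1a4a6a5a2a3 has sign +1, contributing +[[[[[a1, a4], a6], a5], a2], a3]
  word a1a4a6a5a3a2 has sign -1, contributing -[[[[[a1, a4], a6], a5], a3], a2]


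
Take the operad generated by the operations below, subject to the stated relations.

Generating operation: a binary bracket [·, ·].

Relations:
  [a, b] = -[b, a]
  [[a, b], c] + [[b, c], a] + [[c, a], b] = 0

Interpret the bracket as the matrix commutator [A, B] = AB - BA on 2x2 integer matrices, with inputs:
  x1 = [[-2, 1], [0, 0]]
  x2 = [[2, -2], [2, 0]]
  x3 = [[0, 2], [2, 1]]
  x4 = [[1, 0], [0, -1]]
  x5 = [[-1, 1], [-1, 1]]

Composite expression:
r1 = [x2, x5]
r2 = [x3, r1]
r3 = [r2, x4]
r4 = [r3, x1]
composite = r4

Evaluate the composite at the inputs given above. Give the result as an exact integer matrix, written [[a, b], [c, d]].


[[4, -8], [8, -4]]

[x2, x5] = [[0, -2], [-2, 0]]
[x3, [x2, x5]] = [[0, 2], [-2, 0]]
[[x3, [x2, x5]], x4] = [[0, -4], [-4, 0]]
[[[x3, [x2, x5]], x4], x1] = [[4, -8], [8, -4]]


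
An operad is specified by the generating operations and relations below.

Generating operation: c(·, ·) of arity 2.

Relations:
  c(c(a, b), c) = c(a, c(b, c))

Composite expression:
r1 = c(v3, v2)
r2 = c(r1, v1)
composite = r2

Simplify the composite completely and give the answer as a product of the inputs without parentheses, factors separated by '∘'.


Every regrouping of c is equal, so read the v-inputs in written order.
c(v3, v2) unparenthesizes to v3 ∘ v2
c(c(v3, v2), v1) unparenthesizes to v3 ∘ v2 ∘ v1

v3 ∘ v2 ∘ v1


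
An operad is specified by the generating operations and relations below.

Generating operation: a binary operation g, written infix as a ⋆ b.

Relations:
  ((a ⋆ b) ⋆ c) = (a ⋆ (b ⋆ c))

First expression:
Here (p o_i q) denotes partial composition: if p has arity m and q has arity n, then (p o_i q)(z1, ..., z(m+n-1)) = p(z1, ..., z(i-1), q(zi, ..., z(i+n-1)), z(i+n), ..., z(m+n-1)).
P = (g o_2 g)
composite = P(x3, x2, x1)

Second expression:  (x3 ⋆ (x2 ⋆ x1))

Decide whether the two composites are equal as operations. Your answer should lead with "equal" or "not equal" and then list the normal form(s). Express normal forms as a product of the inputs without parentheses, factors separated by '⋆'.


equal; the common form is x3 ⋆ x2 ⋆ x1

The first composite normalizes to x3 ⋆ x2 ⋆ x1
The second composite normalizes to x3 ⋆ x2 ⋆ x1
The normal forms match — equal.


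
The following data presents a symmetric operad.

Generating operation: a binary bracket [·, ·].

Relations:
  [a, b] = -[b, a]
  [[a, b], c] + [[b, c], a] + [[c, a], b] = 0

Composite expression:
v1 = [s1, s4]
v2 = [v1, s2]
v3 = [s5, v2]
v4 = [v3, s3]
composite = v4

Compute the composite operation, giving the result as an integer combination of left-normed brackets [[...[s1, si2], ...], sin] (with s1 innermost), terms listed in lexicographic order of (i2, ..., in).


-[[[[s1, s4], s2], s5], s3]

A multilinear Lie element is pinned by s1-initial words (s1 innermost).
Composite bracket: [[s5, [[s1, s4], s2]], s3]
Full expansion: 16 signed words from ab - ba (2^4 = 16).
Collect the words opening with s1:
  s1s4s2s5s3 (sign -1) contributes -[[[[s1, s4], s2], s5], s3]


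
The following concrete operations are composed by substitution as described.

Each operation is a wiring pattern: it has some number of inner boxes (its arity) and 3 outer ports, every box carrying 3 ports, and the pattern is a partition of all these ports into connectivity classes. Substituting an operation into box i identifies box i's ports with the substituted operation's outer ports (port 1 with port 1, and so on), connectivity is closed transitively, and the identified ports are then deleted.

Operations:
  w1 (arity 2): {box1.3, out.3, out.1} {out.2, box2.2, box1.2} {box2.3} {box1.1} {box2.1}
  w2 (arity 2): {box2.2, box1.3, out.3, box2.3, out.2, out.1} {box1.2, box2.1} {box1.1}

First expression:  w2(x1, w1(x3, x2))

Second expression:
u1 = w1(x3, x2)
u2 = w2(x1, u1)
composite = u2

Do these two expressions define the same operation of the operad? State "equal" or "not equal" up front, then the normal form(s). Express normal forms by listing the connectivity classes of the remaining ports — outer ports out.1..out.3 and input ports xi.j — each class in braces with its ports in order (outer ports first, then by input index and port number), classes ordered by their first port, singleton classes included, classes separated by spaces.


equal: each reduces to {out.1, out.2, out.3, x1.2, x1.3, x2.2, x3.2, x3.3} {x1.1} {x2.1} {x2.3} {x3.1}

Reducing the first expression gives {out.1, out.2, out.3, x1.2, x1.3, x2.2, x3.2, x3.3} {x1.1} {x2.1} {x2.3} {x3.1}
Reducing the second expression gives {out.1, out.2, out.3, x1.2, x1.3, x2.2, x3.2, x3.3} {x1.1} {x2.1} {x2.3} {x3.1}
Same normal form: equal.


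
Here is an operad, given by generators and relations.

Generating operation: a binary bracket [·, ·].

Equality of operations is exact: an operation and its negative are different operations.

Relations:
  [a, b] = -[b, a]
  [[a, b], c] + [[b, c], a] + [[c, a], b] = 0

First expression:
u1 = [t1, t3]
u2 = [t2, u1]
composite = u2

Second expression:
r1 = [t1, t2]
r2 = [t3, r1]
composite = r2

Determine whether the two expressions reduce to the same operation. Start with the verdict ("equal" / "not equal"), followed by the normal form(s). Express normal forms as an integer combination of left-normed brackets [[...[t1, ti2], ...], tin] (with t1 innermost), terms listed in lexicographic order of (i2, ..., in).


not equal: they reduce to -[[t1, t3], t2] and -[[t1, t2], t3]


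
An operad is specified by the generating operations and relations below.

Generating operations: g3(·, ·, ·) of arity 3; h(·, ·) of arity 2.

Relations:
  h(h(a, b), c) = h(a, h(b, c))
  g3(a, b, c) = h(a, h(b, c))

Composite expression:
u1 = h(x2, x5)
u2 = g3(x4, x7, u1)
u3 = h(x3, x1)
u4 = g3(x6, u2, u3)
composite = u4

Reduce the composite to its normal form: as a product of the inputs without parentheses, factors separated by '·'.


Key point: g3 is associative — brackets drop, the x-order remains.
h(x2, x5) collapses to x2 · x5
g3(x4, x7, h(x2, x5)) collapses to x4 · x7 · x2 · x5
h(x3, x1) collapses to x3 · x1
g3(x6, g3(x4, x7, h(x2, x5)), h(x3, x1)) collapses to x6 · x4 · x7 · x2 · x5 · x3 · x1

x6 · x4 · x7 · x2 · x5 · x3 · x1


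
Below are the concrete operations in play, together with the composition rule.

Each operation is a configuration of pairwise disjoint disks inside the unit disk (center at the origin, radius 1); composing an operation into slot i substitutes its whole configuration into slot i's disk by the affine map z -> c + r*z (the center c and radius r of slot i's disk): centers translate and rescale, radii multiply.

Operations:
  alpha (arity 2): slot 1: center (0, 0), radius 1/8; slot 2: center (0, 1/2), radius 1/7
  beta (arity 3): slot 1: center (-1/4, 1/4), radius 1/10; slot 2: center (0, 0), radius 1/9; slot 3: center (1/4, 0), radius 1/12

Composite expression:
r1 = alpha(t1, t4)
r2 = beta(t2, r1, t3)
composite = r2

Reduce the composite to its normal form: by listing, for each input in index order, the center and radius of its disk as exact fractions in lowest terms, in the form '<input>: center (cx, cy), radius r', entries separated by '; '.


t1: center (0, 0), radius 1/72; t2: center (-1/4, 1/4), radius 1/10; t3: center (1/4, 0), radius 1/12; t4: center (0, 1/18), radius 1/63


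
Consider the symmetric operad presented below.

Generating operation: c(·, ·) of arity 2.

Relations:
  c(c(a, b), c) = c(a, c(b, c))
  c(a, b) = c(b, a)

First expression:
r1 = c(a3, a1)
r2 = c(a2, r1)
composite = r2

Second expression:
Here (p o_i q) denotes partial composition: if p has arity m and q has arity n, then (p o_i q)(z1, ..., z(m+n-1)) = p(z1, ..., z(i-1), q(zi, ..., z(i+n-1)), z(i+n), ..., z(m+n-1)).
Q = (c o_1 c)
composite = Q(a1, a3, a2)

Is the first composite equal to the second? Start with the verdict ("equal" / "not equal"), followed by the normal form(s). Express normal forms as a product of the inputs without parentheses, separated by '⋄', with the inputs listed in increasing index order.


The first expression reduces to a1 ⋄ a2 ⋄ a3
The second expression reduces to a1 ⋄ a2 ⋄ a3
The forms coincide; equal.

equal: each reduces to a1 ⋄ a2 ⋄ a3


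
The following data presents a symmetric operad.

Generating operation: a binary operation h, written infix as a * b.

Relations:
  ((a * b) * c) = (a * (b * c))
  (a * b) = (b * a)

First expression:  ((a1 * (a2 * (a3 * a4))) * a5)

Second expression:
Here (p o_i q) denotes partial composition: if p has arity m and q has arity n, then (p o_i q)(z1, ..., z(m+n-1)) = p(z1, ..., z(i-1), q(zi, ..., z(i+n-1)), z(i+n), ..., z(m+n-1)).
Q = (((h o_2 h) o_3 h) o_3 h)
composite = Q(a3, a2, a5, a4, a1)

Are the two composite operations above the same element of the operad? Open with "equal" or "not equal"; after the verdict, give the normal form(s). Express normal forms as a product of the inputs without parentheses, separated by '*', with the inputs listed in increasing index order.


The first expression, normalized: a1 * a2 * a3 * a4 * a5
The second expression, normalized: a1 * a2 * a3 * a4 * a5
Identical normal forms: equal.

equal: each reduces to a1 * a2 * a3 * a4 * a5


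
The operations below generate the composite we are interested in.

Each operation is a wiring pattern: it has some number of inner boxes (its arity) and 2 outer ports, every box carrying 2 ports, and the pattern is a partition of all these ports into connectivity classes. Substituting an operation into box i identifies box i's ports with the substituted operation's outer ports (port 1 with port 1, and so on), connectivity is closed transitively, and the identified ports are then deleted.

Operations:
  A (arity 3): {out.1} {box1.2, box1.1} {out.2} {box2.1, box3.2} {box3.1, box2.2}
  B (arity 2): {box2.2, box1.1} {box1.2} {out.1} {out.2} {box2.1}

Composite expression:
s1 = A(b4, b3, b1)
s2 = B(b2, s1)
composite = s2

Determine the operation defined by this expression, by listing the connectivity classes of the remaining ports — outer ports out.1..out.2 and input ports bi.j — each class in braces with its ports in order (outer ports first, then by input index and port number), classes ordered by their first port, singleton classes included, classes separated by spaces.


{out.1} {out.2} {b1.1, b3.2} {b1.2, b3.1} {b2.1} {b2.2} {b4.1, b4.2}

Reachability decides: close wires over B-identified ports.
the subtree at A composes to {out.1} {out.2} {b1.1, b3.2} {b1.2, b3.1} {b4.1, b4.2} on (b4, b3, b1); out.j = own outer ports
the subtree at B composes to {out.1} {out.2} {b1.1, b3.2} {b1.2, b3.1} {b2.1} {b2.2} {b4.1, b4.2} on (b2, b4, b3, b1); out.j = own outer ports


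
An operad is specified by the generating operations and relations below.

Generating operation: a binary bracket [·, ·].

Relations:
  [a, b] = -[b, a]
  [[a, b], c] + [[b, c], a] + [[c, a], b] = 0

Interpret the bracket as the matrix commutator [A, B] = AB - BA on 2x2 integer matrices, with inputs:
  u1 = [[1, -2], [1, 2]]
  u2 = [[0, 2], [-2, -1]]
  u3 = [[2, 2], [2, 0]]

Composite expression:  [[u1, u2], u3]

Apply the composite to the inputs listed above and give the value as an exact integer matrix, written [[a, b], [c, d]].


[u1, u2] = [[2, 0], [-1, -2]]
[[u1, u2], u3] = [[2, 8], [-10, -2]]

[[2, 8], [-10, -2]]


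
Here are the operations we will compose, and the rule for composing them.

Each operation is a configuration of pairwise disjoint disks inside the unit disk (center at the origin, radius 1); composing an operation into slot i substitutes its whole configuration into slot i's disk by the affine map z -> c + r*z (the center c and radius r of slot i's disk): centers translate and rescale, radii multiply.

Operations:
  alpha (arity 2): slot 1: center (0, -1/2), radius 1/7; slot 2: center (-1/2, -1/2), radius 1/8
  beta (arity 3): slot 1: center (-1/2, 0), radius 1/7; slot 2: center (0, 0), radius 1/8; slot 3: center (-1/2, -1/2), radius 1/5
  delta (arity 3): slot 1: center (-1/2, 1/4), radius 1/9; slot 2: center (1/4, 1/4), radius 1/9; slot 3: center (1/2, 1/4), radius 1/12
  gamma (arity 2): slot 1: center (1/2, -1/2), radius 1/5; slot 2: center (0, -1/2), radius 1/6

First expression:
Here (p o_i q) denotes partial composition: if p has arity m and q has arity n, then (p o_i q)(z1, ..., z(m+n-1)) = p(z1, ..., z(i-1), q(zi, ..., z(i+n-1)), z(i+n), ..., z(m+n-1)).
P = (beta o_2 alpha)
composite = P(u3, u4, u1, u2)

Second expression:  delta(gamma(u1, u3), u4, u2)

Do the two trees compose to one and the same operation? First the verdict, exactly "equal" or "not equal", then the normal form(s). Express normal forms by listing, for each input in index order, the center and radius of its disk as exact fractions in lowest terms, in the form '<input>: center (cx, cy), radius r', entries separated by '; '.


The first composite normalizes to u1: center (-1/16, -1/16), radius 1/64; u2: center (-1/2, -1/2), radius 1/5; u3: center (-1/2, 0), radius 1/7; u4: center (0, -1/16), radius 1/56
The second composite normalizes to u1: center (-4/9, 7/36), radius 1/45; u2: center (1/2, 1/4), radius 1/12; u3: center (-1/2, 7/36), radius 1/54; u4: center (1/4, 1/4), radius 1/9
The normal forms differ: not equal.

not equal; first: u1: center (-1/16, -1/16), radius 1/64; u2: center (-1/2, -1/2), radius 1/5; u3: center (-1/2, 0), radius 1/7; u4: center (0, -1/16), radius 1/56; second: u1: center (-4/9, 7/36), radius 1/45; u2: center (1/2, 1/4), radius 1/12; u3: center (-1/2, 7/36), radius 1/54; u4: center (1/4, 1/4), radius 1/9


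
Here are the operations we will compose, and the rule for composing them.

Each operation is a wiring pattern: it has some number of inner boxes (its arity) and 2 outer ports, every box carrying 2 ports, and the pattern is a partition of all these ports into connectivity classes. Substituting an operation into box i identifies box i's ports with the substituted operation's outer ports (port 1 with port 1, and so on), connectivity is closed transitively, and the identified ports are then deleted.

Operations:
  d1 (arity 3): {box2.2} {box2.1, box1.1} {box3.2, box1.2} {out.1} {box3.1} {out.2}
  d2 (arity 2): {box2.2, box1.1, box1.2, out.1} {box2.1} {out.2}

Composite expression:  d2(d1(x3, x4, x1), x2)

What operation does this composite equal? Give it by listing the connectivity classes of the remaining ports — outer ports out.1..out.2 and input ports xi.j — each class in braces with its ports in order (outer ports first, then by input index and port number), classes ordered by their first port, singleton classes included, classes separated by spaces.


{out.1, x2.2} {out.2} {x1.1} {x1.2, x3.2} {x2.1} {x3.1, x4.1} {x4.2}


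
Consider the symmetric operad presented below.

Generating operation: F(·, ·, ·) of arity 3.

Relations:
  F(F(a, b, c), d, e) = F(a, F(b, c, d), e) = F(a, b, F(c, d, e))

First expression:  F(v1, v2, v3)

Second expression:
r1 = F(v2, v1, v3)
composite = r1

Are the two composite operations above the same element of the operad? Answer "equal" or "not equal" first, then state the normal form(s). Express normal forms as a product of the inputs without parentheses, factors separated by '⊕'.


not equal; first: v1 ⊕ v2 ⊕ v3; second: v2 ⊕ v1 ⊕ v3


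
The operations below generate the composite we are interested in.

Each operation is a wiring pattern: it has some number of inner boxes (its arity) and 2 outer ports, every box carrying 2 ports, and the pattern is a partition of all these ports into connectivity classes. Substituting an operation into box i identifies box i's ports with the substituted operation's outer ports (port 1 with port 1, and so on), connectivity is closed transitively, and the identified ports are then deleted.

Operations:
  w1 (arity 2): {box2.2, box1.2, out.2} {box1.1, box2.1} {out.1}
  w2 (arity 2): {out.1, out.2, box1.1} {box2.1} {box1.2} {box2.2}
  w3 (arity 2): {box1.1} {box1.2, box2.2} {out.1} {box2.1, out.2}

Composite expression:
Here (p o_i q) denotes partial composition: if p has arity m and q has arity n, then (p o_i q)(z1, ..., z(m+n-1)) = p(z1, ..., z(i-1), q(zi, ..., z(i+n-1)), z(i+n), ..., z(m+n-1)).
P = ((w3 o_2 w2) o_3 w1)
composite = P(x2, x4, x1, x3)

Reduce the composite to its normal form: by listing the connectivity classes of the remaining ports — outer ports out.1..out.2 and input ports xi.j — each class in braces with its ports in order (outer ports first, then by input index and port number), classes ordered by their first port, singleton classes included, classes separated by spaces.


{out.1} {out.2, x2.2, x4.1} {x1.1, x3.1} {x1.2, x3.2} {x2.1} {x4.2}


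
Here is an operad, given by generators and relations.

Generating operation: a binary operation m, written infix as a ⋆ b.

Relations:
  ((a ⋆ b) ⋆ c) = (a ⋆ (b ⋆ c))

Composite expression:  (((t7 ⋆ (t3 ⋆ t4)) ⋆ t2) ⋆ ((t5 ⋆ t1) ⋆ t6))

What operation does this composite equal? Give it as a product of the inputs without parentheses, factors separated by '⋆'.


t7 ⋆ t3 ⋆ t4 ⋆ t2 ⋆ t5 ⋆ t1 ⋆ t6

All parenthesizations of m agree; list the t-inputs left to right.
(t3 ⋆ t4) reduces to t3 ⋆ t4
(t7 ⋆ (t3 ⋆ t4)) reduces to t7 ⋆ t3 ⋆ t4
((t7 ⋆ (t3 ⋆ t4)) ⋆ t2) reduces to t7 ⋆ t3 ⋆ t4 ⋆ t2
(t5 ⋆ t1) reduces to t5 ⋆ t1
((t5 ⋆ t1) ⋆ t6) reduces to t5 ⋆ t1 ⋆ t6
(((t7 ⋆ (t3 ⋆ t4)) ⋆ t2) ⋆ ((t5 ⋆ t1) ⋆ t6)) reduces to t7 ⋆ t3 ⋆ t4 ⋆ t2 ⋆ t5 ⋆ t1 ⋆ t6


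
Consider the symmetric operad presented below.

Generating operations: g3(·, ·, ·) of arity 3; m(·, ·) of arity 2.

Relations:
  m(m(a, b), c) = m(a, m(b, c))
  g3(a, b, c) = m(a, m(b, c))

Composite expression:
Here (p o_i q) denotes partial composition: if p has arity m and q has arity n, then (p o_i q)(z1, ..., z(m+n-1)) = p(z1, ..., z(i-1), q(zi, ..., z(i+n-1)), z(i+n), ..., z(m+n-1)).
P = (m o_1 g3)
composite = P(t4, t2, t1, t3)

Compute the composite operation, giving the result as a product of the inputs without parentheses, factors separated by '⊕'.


The m-tree's shape is irrelevant; the t-reading-order decides.
g3(t4, t2, t1) unparenthesizes to t4 ⊕ t2 ⊕ t1
m(g3(t4, t2, t1), t3) unparenthesizes to t4 ⊕ t2 ⊕ t1 ⊕ t3

t4 ⊕ t2 ⊕ t1 ⊕ t3


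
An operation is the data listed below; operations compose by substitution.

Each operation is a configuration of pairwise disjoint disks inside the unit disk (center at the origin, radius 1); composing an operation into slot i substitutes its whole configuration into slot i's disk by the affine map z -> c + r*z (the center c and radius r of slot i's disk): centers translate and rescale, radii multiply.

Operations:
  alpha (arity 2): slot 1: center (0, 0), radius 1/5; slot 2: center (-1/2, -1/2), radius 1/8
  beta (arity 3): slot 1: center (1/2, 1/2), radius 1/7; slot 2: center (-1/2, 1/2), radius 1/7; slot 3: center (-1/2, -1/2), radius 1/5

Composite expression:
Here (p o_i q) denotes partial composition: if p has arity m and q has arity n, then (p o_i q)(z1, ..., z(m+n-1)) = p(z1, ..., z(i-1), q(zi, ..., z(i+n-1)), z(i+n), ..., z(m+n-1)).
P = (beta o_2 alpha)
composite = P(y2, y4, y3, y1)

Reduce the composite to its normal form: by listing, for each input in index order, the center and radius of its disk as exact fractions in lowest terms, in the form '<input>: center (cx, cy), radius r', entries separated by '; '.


y1: center (-1/2, -1/2), radius 1/5; y2: center (1/2, 1/2), radius 1/7; y3: center (-4/7, 3/7), radius 1/56; y4: center (-1/2, 1/2), radius 1/35


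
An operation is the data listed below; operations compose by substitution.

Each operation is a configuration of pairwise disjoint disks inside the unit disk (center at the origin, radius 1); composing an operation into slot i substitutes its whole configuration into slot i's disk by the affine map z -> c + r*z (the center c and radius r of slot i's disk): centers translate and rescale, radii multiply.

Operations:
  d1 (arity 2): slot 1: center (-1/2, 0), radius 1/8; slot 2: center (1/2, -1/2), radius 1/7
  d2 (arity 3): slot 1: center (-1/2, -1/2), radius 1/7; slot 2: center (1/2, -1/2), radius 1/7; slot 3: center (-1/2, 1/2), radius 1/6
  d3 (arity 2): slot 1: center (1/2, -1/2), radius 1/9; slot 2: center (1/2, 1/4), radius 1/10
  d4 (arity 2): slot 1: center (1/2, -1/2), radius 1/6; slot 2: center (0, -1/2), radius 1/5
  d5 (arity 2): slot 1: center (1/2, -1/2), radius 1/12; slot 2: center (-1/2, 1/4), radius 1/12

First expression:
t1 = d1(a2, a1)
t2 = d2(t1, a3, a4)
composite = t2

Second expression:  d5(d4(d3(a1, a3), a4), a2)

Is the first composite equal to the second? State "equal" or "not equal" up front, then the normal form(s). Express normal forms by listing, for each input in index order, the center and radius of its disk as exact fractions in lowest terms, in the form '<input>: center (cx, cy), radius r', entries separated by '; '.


not equal: they reduce to a1: center (-3/7, -4/7), radius 1/49; a2: center (-4/7, -1/2), radius 1/56; a3: center (1/2, -1/2), radius 1/7; a4: center (-1/2, 1/2), radius 1/6 and a1: center (79/144, -79/144), radius 1/648; a2: center (-1/2, 1/4), radius 1/12; a3: center (79/144, -155/288), radius 1/720; a4: center (1/2, -13/24), radius 1/60

The first expression, normalized: a1: center (-3/7, -4/7), radius 1/49; a2: center (-4/7, -1/2), radius 1/56; a3: center (1/2, -1/2), radius 1/7; a4: center (-1/2, 1/2), radius 1/6
The second expression, normalized: a1: center (79/144, -79/144), radius 1/648; a2: center (-1/2, 1/4), radius 1/12; a3: center (79/144, -155/288), radius 1/720; a4: center (1/2, -13/24), radius 1/60
The normal forms differ: not equal.


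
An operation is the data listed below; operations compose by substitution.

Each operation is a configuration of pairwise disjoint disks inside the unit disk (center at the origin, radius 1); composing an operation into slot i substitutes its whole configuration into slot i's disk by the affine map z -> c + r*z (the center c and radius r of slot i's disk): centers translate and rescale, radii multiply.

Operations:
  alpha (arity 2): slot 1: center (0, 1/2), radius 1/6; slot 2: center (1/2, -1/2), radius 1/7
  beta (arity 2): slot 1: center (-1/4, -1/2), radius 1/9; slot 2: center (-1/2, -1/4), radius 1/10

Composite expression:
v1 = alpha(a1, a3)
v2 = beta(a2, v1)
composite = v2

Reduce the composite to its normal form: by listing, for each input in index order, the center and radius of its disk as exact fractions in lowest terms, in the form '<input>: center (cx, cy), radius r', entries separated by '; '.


a1: center (-1/2, -1/5), radius 1/60; a2: center (-1/4, -1/2), radius 1/9; a3: center (-9/20, -3/10), radius 1/70

Only the slot chain above each a matters under beta; compose those maps.
a2 passes through 1 substitution, ending at center (-1/4, -1/2), radius 1/9
a1 passes through 2 substitutions, ending at center (-1/2, -1/5), radius 1/60
a3 passes through 2 substitutions, ending at center (-9/20, -3/10), radius 1/70


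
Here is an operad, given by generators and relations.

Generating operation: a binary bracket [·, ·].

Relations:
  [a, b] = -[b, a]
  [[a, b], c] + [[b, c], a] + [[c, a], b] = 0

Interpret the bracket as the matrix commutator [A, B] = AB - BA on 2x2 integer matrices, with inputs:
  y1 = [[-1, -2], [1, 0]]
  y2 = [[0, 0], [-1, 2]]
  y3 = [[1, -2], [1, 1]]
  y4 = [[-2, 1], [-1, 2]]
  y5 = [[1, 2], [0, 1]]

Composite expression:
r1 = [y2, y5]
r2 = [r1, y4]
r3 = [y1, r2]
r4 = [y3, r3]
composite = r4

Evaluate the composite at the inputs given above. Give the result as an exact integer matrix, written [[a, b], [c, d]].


[[-52, 16], [8, 52]]

[y2, y5] = [[2, -4], [0, -2]]
[[y2, y5], y4] = [[4, -12], [4, -4]]
[y1, [[y2, y5], y4]] = [[4, 28], [12, -4]]
[y3, [y1, [[y2, y5], y4]]] = [[-52, 16], [8, 52]]


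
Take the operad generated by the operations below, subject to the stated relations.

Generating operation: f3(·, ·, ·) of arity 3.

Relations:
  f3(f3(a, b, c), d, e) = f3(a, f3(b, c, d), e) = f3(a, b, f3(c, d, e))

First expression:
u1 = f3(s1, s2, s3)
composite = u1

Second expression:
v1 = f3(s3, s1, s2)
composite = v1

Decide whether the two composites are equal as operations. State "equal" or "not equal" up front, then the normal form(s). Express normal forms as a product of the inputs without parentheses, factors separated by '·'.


not equal — first s1 · s2 · s3, second s3 · s1 · s2

Normal form of the first expression: s1 · s2 · s3
Normal form of the second expression: s3 · s1 · s2
Different reductions; not equal.


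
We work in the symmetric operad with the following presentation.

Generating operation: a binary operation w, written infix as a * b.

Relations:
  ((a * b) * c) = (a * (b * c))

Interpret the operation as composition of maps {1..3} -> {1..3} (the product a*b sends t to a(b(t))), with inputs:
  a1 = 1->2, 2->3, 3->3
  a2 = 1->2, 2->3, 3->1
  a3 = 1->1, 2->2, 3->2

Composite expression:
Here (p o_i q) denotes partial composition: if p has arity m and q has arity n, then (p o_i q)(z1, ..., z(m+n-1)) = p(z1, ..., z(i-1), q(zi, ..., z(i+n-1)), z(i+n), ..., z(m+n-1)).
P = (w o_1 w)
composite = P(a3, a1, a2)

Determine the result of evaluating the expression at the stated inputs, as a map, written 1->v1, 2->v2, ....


(a3 * a1) = 1->2, 2->2, 3->2
((a3 * a1) * a2) = 1->2, 2->2, 3->2

1->2, 2->2, 3->2


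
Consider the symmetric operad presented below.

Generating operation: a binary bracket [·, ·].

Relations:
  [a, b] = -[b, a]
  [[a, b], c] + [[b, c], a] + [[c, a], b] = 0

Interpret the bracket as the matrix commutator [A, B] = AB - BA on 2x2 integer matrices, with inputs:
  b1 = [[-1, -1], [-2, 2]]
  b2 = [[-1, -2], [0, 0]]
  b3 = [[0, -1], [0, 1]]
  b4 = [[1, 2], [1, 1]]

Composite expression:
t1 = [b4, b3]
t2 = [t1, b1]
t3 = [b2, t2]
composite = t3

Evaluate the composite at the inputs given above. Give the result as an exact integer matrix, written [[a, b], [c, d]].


[b4, b3] = [[1, 2], [-1, -1]]
[[b4, b3], b1] = [[-5, 4], [7, 5]]
[b2, [[b4, b3], b1]] = [[-14, -24], [7, 14]]

[[-14, -24], [7, 14]]


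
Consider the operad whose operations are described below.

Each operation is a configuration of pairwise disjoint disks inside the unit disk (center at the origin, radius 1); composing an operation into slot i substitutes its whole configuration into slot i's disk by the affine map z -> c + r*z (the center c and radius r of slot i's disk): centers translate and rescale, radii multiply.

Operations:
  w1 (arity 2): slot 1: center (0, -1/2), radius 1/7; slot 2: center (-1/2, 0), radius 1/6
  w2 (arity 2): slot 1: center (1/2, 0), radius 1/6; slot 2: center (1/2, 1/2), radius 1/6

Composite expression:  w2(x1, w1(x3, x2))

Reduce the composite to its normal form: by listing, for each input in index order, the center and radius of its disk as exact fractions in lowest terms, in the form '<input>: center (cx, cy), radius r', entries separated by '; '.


x1: center (1/2, 0), radius 1/6; x2: center (5/12, 1/2), radius 1/36; x3: center (1/2, 5/12), radius 1/42

Follow each x-input down from w2: c' goes to c + r*c', radius to r*r'.
for x1, the 1-step affine chain lands on center (1/2, 0), radius 1/6
for x3, the 2-step affine chain lands on center (1/2, 5/12), radius 1/42
for x2, the 2-step affine chain lands on center (5/12, 1/2), radius 1/36


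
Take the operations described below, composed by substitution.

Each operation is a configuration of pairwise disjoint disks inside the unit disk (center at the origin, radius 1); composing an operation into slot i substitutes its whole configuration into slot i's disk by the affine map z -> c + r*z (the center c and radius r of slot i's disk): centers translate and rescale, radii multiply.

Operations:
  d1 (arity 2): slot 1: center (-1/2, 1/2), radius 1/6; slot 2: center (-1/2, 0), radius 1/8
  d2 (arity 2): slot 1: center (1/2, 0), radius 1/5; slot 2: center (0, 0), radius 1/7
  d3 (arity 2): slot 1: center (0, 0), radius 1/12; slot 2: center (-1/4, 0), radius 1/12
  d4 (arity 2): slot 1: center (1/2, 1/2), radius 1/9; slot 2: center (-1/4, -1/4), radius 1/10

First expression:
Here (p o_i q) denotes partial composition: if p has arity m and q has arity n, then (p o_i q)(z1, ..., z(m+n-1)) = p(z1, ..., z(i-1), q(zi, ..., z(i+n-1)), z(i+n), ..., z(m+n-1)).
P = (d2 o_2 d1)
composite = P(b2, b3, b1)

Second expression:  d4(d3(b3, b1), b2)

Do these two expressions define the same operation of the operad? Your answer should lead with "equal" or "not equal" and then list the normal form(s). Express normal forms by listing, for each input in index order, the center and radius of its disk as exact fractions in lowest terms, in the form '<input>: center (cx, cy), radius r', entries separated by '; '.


In normal form, the first expression is b1: center (-1/14, 0), radius 1/56; b2: center (1/2, 0), radius 1/5; b3: center (-1/14, 1/14), radius 1/42
In normal form, the second expression is b1: center (17/36, 1/2), radius 1/108; b2: center (-1/4, -1/4), radius 1/10; b3: center (1/2, 1/2), radius 1/108
They disagree, so not equal.

not equal; the first gives b1: center (-1/14, 0), radius 1/56; b2: center (1/2, 0), radius 1/5; b3: center (-1/14, 1/14), radius 1/42 and the second b1: center (17/36, 1/2), radius 1/108; b2: center (-1/4, -1/4), radius 1/10; b3: center (1/2, 1/2), radius 1/108


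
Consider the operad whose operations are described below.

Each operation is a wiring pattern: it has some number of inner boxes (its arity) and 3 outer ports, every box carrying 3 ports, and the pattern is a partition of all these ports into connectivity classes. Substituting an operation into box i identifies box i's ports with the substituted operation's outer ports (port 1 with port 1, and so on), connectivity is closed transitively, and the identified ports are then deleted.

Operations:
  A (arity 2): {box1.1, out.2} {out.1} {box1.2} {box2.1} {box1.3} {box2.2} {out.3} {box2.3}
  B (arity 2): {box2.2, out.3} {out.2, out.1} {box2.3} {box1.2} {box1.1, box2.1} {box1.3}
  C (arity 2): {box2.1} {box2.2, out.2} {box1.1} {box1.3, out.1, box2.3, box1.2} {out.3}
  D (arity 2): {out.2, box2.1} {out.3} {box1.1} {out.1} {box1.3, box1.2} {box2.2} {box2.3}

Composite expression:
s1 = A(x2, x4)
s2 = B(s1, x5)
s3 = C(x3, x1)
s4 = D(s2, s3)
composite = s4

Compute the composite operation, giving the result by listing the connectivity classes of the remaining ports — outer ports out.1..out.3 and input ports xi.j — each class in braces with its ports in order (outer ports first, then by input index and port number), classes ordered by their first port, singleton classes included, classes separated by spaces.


{out.1} {out.2, x1.3, x3.2, x3.3} {out.3} {x1.1} {x1.2} {x2.1} {x2.2} {x2.3} {x3.1} {x4.1} {x4.2} {x4.3} {x5.1} {x5.2} {x5.3}

Connectivity passes through glued D-boundaries; trace each wire chain.
stage A: inputs (x2, x4), connectivity {out.1} {out.2, x2.1} {out.3} {x2.2} {x2.3} {x4.1} {x4.2} {x4.3}, out.j its boundary
stage B: inputs (x2, x4, x5), connectivity {out.1, out.2} {out.3, x5.2} {x2.1} {x2.2} {x2.3} {x4.1} {x4.2} {x4.3} {x5.1} {x5.3}, out.j its boundary
stage C: inputs (x3, x1), connectivity {out.1, x1.3, x3.2, x3.3} {out.2, x1.2} {out.3} {x1.1} {x3.1}, out.j its boundary
stage D: inputs (x2, x4, x5, x3, x1), connectivity {out.1} {out.2, x1.3, x3.2, x3.3} {out.3} {x1.1} {x1.2} {x2.1} {x2.2} {x2.3} {x3.1} {x4.1} {x4.2} {x4.3} {x5.1} {x5.2} {x5.3}, out.j its boundary
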